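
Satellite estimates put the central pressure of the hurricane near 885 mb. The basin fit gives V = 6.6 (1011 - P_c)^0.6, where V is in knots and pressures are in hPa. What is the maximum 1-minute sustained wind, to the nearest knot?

ΔP = 1011 − 885 = 126 mb.
126^0.6 ≈ 18.206.
V ≈ 6.6 × 18.206 ≈ 120.2 kt.

120 kt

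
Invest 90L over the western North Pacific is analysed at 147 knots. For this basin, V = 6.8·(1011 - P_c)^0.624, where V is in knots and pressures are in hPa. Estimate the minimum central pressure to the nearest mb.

ΔP = (V / 6.8)^(1/0.624) = (147/6.8)^1.603.
147/6.8 = 21.618; 21.618^1.603 ≈ 137.76 mb.
P_c = 1011 − 137.76 = 873.24 ≈ 873 mb.

873 mb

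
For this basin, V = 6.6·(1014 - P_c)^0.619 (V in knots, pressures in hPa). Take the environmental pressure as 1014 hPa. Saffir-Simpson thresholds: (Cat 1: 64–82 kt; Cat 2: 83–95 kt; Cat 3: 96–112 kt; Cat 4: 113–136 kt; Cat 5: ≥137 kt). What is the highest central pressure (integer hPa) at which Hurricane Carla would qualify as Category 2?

954 hPa

Category 2 begins at V = 83 kt.
Required ΔP = (83/6.6)^(1/0.619) = 12.576^1.616 ≈ 59.75 hPa.
P_c ≤ 1014 − 59.75 = 954.25, so the highest integer P_c is 954 hPa.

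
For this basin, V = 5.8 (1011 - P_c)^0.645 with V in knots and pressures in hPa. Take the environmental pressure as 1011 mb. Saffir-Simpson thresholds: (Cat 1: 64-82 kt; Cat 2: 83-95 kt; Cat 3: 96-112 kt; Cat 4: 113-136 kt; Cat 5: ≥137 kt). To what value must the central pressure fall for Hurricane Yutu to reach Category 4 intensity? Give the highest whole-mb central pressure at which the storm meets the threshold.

Category 4 begins at V = 113 kt.
Required ΔP = (113/5.8)^(1/0.645) = 19.483^1.550 ≈ 99.88 mb.
P_c ≤ 1011 − 99.88 = 911.12, so the highest integer P_c is 911 mb.

911 mb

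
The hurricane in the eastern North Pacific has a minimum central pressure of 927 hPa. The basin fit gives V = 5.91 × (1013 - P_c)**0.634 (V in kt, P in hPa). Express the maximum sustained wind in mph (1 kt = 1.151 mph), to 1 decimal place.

114.6 mph

ΔP = 1013 − 927 = 86 hPa.
V ≈ 5.91 × 86^0.634 = 5.91 × 16.845 ≈ 99.554 kt.
99.554 × 1.151 ≈ 114.59 mph → 114.6 mph.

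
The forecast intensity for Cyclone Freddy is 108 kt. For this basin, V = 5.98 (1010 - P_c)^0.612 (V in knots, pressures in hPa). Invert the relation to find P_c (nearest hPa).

897 hPa

ΔP = (V / 5.98)^(1/0.612) = (108/5.98)^1.634.
108/5.98 = 18.060; 18.060^1.634 ≈ 113.10 hPa.
P_c = 1010 − 113.10 = 896.90 ≈ 897 hPa.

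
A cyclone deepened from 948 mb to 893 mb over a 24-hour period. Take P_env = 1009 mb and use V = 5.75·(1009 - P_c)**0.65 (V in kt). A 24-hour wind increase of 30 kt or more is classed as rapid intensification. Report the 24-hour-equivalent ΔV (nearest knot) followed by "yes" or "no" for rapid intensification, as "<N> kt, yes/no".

43 kt, yes

V₁: ΔP = 61, V ≈ 5.75 × 61^0.65 ≈ 83.20 kt.
V₂: ΔP = 116, V ≈ 5.75 × 116^0.65 ≈ 126.35 kt.
ΔV over 24 h = 43.15 kt → 24 h equivalent = 43.15 × 24/24 ≈ 43.15 kt.
43 kt ≥ 30 kt ⇒ rapid intensification.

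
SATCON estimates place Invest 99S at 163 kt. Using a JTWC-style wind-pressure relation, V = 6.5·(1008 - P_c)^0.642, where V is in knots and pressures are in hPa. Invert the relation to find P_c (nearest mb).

ΔP = (V / 6.5)^(1/0.642) = (163/6.5)^1.558.
163/6.5 = 25.077; 25.077^1.558 ≈ 151.20 mb.
P_c = 1008 − 151.20 = 856.80 ≈ 857 mb.

857 mb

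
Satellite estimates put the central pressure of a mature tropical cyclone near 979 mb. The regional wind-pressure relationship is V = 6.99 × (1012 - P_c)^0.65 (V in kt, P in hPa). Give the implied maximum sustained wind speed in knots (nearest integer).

ΔP = 1012 − 979 = 33 mb.
33^0.65 ≈ 9.706.
V ≈ 6.99 × 9.706 ≈ 67.8 kt.

68 kt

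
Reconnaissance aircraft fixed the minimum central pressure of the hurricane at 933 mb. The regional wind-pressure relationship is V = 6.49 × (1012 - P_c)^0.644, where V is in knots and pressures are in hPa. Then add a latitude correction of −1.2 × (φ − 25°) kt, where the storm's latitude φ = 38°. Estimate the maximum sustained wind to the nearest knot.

93 kt

ΔP = 1012 − 933 = 79 mb.
79^0.644 ≈ 16.675.
V ≈ 6.49 × 16.675 ≈ 108.2 kt.
Latitude correction: −1.2 × (38 − 25) = -15.6 kt.
Corrected V ≈ 92.6 kt → 93 kt.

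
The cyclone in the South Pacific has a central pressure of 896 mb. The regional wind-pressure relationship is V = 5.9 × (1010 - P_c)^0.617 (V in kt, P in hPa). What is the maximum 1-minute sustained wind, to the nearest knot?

ΔP = 1010 − 896 = 114 mb.
114^0.617 ≈ 18.583.
V ≈ 5.9 × 18.583 ≈ 109.6 kt.

110 kt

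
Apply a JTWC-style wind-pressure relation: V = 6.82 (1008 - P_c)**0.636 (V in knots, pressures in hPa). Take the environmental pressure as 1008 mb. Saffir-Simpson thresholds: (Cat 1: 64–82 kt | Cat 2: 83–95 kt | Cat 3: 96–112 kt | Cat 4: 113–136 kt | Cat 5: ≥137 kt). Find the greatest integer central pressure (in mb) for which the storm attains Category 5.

Category 5 begins at V = 137 kt.
Required ΔP = (137/6.82)^(1/0.636) = 20.088^1.572 ≈ 111.85 mb.
P_c ≤ 1008 − 111.85 = 896.15, so the highest integer P_c is 896 mb.

896 mb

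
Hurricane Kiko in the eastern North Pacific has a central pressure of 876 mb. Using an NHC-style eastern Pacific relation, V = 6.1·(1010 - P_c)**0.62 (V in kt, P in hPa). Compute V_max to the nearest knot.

ΔP = 1010 − 876 = 134 mb.
134^0.62 ≈ 20.836.
V ≈ 6.1 × 20.836 ≈ 127.1 kt.

127 kt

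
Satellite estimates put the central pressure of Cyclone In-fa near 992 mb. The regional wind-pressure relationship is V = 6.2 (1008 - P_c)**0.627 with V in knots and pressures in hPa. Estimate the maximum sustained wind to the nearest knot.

ΔP = 1008 − 992 = 16 mb.
16^0.627 ≈ 5.688.
V ≈ 6.2 × 5.688 ≈ 35.3 kt.

35 kt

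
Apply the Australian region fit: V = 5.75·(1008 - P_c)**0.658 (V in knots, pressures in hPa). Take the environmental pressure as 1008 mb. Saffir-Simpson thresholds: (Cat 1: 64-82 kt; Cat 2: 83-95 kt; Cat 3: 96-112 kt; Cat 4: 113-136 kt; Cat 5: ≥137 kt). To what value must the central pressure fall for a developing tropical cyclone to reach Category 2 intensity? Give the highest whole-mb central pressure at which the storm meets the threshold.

950 mb

Category 2 begins at V = 83 kt.
Required ΔP = (83/5.75)^(1/0.658) = 14.435^1.520 ≈ 57.81 mb.
P_c ≤ 1008 − 57.81 = 950.19, so the highest integer P_c is 950 mb.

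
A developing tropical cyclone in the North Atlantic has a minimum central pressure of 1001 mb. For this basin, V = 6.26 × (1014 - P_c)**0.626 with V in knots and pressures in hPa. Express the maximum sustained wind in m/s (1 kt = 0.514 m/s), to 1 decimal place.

16.0 m/s

ΔP = 1014 − 1001 = 13 mb.
V ≈ 6.26 × 13^0.626 = 6.26 × 4.981 ≈ 31.182 kt.
31.182 × 0.514 ≈ 16.03 m/s → 16.0 m/s.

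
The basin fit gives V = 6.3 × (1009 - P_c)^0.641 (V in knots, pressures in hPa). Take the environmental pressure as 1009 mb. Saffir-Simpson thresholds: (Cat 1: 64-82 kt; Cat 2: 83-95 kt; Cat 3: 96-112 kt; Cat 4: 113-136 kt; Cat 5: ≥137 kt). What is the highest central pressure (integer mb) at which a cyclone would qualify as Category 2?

Category 2 begins at V = 83 kt.
Required ΔP = (83/6.3)^(1/0.641) = 13.175^1.560 ≈ 55.83 mb.
P_c ≤ 1009 − 55.83 = 953.17, so the highest integer P_c is 953 mb.

953 mb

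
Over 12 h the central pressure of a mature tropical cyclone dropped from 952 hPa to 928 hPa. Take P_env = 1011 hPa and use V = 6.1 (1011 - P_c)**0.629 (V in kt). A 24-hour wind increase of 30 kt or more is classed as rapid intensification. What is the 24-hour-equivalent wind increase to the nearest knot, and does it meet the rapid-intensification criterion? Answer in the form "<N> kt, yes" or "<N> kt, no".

38 kt, yes

V₁: ΔP = 59, V ≈ 6.1 × 59^0.629 ≈ 79.29 kt.
V₂: ΔP = 83, V ≈ 6.1 × 83^0.629 ≈ 98.27 kt.
ΔV over 12 h = 18.98 kt → 24 h equivalent = 18.98 × 24/12 ≈ 37.96 kt.
38 kt ≥ 30 kt ⇒ rapid intensification.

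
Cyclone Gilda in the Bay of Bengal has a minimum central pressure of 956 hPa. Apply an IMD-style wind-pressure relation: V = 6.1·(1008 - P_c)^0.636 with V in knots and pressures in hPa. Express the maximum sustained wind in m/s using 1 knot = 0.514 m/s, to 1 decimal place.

38.7 m/s

ΔP = 1008 − 956 = 52 hPa.
V ≈ 6.1 × 52^0.636 = 6.1 × 12.342 ≈ 75.285 kt.
75.285 × 0.514 ≈ 38.70 m/s → 38.7 m/s.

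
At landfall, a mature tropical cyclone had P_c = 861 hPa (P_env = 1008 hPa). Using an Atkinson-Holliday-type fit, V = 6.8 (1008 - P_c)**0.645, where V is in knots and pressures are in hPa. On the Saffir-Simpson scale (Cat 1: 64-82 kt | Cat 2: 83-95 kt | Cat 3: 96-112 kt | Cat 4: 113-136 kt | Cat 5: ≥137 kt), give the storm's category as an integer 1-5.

ΔP = 1008 − 861 = 147 hPa.
V ≈ 6.8 × 147^0.645 = 6.8 × 25.00 ≈ 170 kt.
170 kt falls in the Category 5 band.

5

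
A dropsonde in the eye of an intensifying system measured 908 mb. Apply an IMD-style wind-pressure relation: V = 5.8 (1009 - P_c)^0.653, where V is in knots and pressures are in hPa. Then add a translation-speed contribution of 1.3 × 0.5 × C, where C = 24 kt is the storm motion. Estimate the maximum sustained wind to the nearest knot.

134 kt

ΔP = 1009 − 908 = 101 mb.
101^0.653 ≈ 20.362.
V ≈ 5.8 × 20.362 ≈ 118.1 kt.
Translation term: 1.3 × 0.5 × 24 = 15.6 kt.
Corrected V ≈ 133.7 kt → 134 kt.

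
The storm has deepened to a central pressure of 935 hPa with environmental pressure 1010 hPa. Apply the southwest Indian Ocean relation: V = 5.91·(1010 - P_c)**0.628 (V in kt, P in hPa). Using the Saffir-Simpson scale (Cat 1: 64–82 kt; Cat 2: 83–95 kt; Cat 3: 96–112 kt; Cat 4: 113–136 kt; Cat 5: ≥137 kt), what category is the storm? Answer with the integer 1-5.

2

ΔP = 1010 − 935 = 75 hPa.
V ≈ 5.91 × 75^0.628 = 5.91 × 15.05 ≈ 89 kt.
89 kt falls in the Category 2 band.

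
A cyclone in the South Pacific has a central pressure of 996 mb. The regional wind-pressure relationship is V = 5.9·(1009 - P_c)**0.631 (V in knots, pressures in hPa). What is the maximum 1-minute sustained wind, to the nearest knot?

ΔP = 1009 − 996 = 13 mb.
13^0.631 ≈ 5.045.
V ≈ 5.9 × 5.045 ≈ 29.8 kt.

30 kt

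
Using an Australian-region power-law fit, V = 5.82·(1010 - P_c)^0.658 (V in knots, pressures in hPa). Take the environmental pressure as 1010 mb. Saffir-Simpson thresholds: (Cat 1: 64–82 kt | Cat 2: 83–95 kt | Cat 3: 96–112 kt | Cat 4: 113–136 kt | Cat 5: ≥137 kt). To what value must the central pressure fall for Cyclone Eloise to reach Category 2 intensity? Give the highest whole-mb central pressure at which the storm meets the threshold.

Category 2 begins at V = 83 kt.
Required ΔP = (83/5.82)^(1/0.658) = 14.261^1.520 ≈ 56.76 mb.
P_c ≤ 1010 − 56.76 = 953.24, so the highest integer P_c is 953 mb.

953 mb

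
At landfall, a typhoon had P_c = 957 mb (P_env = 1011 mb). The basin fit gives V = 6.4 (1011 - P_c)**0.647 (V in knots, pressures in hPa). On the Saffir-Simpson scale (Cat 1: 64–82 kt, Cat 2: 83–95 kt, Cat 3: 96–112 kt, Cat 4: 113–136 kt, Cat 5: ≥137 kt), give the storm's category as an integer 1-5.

ΔP = 1011 − 957 = 54 mb.
V ≈ 6.4 × 54^0.647 = 6.4 × 13.21 ≈ 85 kt.
85 kt falls in the Category 2 band.

2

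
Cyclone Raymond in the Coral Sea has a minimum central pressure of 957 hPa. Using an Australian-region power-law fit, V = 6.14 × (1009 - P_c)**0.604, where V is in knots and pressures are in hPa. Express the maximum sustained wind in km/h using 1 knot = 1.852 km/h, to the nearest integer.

124 km/h

ΔP = 1009 − 957 = 52 hPa.
V ≈ 6.14 × 52^0.604 = 6.14 × 10.876 ≈ 66.778 kt.
66.778 × 1.852 ≈ 123.67 km/h → 124 km/h.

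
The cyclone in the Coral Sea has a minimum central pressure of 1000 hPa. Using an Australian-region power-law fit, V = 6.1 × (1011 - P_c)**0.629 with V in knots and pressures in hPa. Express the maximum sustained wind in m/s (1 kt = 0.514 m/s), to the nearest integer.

14 m/s

ΔP = 1011 − 1000 = 11 hPa.
V ≈ 6.1 × 11^0.629 = 6.1 × 4.519 ≈ 27.565 kt.
27.565 × 0.514 ≈ 14.17 m/s → 14 m/s.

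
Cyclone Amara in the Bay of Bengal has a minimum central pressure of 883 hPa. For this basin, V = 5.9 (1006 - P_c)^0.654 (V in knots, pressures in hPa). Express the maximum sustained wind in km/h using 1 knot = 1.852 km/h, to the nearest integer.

254 km/h

ΔP = 1006 − 883 = 123 hPa.
V ≈ 5.9 × 123^0.654 = 5.9 × 23.270 ≈ 137.293 kt.
137.293 × 1.852 ≈ 254.27 km/h → 254 km/h.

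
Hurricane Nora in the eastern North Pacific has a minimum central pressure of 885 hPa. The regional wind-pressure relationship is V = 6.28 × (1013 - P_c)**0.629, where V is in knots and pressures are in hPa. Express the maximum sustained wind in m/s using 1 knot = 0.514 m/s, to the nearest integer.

68 m/s

ΔP = 1013 − 885 = 128 hPa.
V ≈ 6.28 × 128^0.629 = 6.28 × 21.156 ≈ 132.860 kt.
132.860 × 0.514 ≈ 68.29 m/s → 68 m/s.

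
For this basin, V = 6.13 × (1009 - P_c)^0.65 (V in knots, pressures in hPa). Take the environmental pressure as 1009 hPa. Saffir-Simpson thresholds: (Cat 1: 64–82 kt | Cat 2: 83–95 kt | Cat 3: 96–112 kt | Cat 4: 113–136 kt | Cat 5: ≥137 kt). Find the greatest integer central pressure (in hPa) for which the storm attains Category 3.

Category 3 begins at V = 96 kt.
Required ΔP = (96/6.13)^(1/0.65) = 15.661^1.538 ≈ 68.89 hPa.
P_c ≤ 1009 − 68.89 = 940.11, so the highest integer P_c is 940 hPa.

940 hPa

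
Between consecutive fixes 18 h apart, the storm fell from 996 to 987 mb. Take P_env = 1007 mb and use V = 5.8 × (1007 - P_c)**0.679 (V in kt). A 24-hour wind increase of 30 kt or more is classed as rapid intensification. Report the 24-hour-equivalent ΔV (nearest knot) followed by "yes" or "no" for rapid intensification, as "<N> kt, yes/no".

20 kt, no

V₁: ΔP = 11, V ≈ 5.8 × 11^0.679 ≈ 29.55 kt.
V₂: ΔP = 20, V ≈ 5.8 × 20^0.679 ≈ 44.34 kt.
ΔV over 18 h = 14.79 kt → 24 h equivalent = 14.79 × 24/18 ≈ 19.72 kt.
20 kt < 30 kt ⇒ not rapid intensification.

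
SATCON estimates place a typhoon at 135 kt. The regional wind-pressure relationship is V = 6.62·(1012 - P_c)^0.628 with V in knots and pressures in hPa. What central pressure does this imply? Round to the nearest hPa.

890 hPa

ΔP = (V / 6.62)^(1/0.628) = (135/6.62)^1.592.
135/6.62 = 20.393; 20.393^1.592 ≈ 121.66 hPa.
P_c = 1012 − 121.66 = 890.34 ≈ 890 hPa.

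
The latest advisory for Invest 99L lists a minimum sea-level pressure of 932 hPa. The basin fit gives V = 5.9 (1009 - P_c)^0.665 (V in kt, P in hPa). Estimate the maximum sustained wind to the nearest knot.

106 kt

ΔP = 1009 − 932 = 77 hPa.
77^0.665 ≈ 17.969.
V ≈ 5.9 × 17.969 ≈ 106.0 kt.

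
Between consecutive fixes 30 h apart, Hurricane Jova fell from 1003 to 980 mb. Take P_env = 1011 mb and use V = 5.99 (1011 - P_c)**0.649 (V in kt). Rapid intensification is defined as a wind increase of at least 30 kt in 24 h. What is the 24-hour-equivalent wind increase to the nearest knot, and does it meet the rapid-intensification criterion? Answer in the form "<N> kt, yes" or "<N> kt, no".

26 kt, no

V₁: ΔP = 8, V ≈ 5.99 × 8^0.649 ≈ 23.10 kt.
V₂: ΔP = 31, V ≈ 5.99 × 31^0.649 ≈ 55.63 kt.
ΔV over 30 h = 32.53 kt → 24 h equivalent = 32.53 × 24/30 ≈ 26.02 kt.
26 kt < 30 kt ⇒ not rapid intensification.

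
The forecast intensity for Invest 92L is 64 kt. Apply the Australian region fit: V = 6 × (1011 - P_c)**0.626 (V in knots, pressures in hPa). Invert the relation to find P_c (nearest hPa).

967 hPa

ΔP = (V / 6)^(1/0.626) = (64/6)^1.597.
64/6 = 10.667; 10.667^1.597 ≈ 43.88 hPa.
P_c = 1011 − 43.88 = 967.12 ≈ 967 hPa.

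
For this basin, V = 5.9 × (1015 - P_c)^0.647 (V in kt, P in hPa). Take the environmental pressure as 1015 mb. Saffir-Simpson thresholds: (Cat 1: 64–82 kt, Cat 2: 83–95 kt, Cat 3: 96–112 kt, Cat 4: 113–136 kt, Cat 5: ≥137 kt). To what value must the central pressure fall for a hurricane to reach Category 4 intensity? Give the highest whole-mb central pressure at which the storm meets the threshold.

Category 4 begins at V = 113 kt.
Required ΔP = (113/5.9)^(1/0.647) = 19.153^1.546 ≈ 95.90 mb.
P_c ≤ 1015 − 95.90 = 919.10, so the highest integer P_c is 919 mb.

919 mb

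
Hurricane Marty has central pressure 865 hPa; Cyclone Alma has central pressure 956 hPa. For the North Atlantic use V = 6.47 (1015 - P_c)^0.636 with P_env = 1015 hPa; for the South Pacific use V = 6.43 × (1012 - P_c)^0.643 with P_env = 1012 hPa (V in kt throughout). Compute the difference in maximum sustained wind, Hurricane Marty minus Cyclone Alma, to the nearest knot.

Hurricane Marty: ΔP = 150; V ≈ 6.47 × 150^0.636 ≈ 156.64 kt.
Cyclone Alma: ΔP = 56; V ≈ 6.43 × 56^0.643 ≈ 85.56 kt.
Difference ≈ 156.64 − 85.56 = 71.08 → 71 kt.

71 kt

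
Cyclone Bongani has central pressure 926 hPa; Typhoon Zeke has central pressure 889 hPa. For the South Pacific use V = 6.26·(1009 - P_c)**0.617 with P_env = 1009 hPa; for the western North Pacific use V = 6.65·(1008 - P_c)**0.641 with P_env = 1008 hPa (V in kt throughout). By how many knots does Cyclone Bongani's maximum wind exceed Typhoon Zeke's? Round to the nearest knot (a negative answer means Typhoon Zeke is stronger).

Cyclone Bongani: ΔP = 83; V ≈ 6.26 × 83^0.617 ≈ 95.64 kt.
Typhoon Zeke: ΔP = 119; V ≈ 6.65 × 119^0.641 ≈ 142.31 kt.
Difference ≈ 95.64 − 142.31 = -46.67 → -47 kt.

-47 kt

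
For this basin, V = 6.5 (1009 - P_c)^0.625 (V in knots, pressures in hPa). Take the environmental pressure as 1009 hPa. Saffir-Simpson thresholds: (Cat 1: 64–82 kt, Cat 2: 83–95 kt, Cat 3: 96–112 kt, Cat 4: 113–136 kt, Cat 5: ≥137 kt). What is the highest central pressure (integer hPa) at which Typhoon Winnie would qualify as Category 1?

Category 1 begins at V = 64 kt.
Required ΔP = (64/6.5)^(1/0.625) = 9.846^1.600 ≈ 38.84 hPa.
P_c ≤ 1009 − 38.84 = 970.16, so the highest integer P_c is 970 hPa.

970 hPa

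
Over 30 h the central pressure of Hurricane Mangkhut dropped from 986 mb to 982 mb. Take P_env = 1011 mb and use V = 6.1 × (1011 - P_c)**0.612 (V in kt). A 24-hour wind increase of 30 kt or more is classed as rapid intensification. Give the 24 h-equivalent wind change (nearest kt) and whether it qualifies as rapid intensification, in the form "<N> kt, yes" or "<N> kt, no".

3 kt, no

V₁: ΔP = 25, V ≈ 6.1 × 25^0.612 ≈ 43.74 kt.
V₂: ΔP = 29, V ≈ 6.1 × 29^0.612 ≈ 47.90 kt.
ΔV over 30 h = 4.16 kt → 24 h equivalent = 4.16 × 24/30 ≈ 3.33 kt.
3 kt < 30 kt ⇒ not rapid intensification.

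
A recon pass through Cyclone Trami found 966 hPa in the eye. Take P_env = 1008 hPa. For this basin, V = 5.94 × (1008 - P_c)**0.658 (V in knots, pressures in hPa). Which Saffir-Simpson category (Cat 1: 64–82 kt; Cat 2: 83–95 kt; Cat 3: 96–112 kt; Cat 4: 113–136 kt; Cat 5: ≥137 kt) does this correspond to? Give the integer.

1

ΔP = 1008 − 966 = 42 hPa.
V ≈ 5.94 × 42^0.658 = 5.94 × 11.70 ≈ 69 kt.
69 kt falls in the Category 1 band.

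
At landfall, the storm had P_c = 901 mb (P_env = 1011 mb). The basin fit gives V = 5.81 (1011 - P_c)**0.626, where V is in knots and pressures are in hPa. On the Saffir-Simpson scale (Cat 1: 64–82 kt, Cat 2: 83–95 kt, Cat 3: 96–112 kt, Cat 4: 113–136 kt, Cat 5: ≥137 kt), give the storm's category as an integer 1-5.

ΔP = 1011 − 901 = 110 mb.
V ≈ 5.81 × 110^0.626 = 5.81 × 18.96 ≈ 110 kt.
110 kt falls in the Category 3 band.

3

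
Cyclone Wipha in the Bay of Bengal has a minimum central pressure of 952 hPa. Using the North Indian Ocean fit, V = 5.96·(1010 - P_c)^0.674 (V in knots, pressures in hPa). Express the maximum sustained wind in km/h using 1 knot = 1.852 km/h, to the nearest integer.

ΔP = 1010 − 952 = 58 hPa.
V ≈ 5.96 × 58^0.674 = 5.96 × 15.437 ≈ 92.002 kt.
92.002 × 1.852 ≈ 170.39 km/h → 170 km/h.

170 km/h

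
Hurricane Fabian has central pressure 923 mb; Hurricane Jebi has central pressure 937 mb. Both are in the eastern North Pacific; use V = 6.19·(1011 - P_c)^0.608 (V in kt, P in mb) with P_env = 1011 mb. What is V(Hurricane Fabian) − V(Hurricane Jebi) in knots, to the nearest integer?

Hurricane Fabian: ΔP = 88; V ≈ 6.19 × 88^0.608 ≈ 94.18 kt.
Hurricane Jebi: ΔP = 74; V ≈ 6.19 × 74^0.608 ≈ 84.76 kt.
Difference ≈ 94.18 − 84.76 = 9.42 → 9 kt.

9 kt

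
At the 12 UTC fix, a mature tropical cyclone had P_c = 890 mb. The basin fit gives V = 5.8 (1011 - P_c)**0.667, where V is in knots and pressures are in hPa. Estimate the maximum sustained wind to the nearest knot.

ΔP = 1011 − 890 = 121 mb.
121^0.667 ≈ 24.503.
V ≈ 5.8 × 24.503 ≈ 142.1 kt.

142 kt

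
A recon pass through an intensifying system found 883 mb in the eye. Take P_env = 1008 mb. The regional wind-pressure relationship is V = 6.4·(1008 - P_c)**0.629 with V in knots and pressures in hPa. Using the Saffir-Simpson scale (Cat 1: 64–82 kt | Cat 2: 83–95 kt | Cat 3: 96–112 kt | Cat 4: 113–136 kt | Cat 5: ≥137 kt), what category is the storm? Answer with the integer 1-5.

4

ΔP = 1008 − 883 = 125 mb.
V ≈ 6.4 × 125^0.629 = 6.4 × 20.84 ≈ 133 kt.
133 kt falls in the Category 4 band.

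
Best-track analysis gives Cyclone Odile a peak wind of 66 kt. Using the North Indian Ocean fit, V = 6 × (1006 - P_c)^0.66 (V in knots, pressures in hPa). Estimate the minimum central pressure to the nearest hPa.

968 hPa

ΔP = (V / 6)^(1/0.66) = (66/6)^1.515.
66/6 = 11.000; 11.000^1.515 ≈ 37.83 hPa.
P_c = 1006 − 37.83 = 968.17 ≈ 968 hPa.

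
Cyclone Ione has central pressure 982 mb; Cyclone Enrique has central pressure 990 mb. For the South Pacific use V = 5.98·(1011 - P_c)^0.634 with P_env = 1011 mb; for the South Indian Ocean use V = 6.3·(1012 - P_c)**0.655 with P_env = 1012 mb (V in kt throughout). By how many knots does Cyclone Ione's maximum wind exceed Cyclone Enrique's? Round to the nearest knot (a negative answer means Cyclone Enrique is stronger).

3 kt

Cyclone Ione: ΔP = 29; V ≈ 5.98 × 29^0.634 ≈ 50.57 kt.
Cyclone Enrique: ΔP = 22; V ≈ 6.3 × 22^0.655 ≈ 47.71 kt.
Difference ≈ 50.57 − 47.71 = 2.86 → 3 kt.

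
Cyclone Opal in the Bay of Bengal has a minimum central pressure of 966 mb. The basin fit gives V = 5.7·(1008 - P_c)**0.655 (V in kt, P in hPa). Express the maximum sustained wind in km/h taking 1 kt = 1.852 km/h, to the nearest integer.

ΔP = 1008 − 966 = 42 mb.
V ≈ 5.7 × 42^0.655 = 5.7 × 11.567 ≈ 65.933 kt.
65.933 × 1.852 ≈ 122.11 km/h → 122 km/h.

122 km/h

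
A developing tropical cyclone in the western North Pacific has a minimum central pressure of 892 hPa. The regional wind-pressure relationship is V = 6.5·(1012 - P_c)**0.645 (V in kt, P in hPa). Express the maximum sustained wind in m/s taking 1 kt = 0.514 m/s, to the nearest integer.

ΔP = 1012 − 892 = 120 hPa.
V ≈ 6.5 × 120^0.645 = 6.5 × 21.932 ≈ 142.556 kt.
142.556 × 0.514 ≈ 73.27 m/s → 73 m/s.

73 m/s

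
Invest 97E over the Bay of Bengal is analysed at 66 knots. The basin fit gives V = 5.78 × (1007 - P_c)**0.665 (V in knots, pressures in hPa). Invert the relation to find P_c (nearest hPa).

968 hPa

ΔP = (V / 5.78)^(1/0.665) = (66/5.78)^1.504.
66/5.78 = 11.419; 11.419^1.504 ≈ 38.94 hPa.
P_c = 1007 − 38.94 = 968.06 ≈ 968 hPa.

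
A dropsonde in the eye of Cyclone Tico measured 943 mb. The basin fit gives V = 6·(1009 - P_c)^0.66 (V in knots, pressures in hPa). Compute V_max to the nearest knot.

ΔP = 1009 − 943 = 66 mb.
66^0.66 ≈ 15.882.
V ≈ 6 × 15.882 ≈ 95.3 kt.

95 kt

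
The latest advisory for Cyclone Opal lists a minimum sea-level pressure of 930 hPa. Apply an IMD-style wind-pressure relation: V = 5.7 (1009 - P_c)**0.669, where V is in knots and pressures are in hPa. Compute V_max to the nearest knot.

106 kt

ΔP = 1009 − 930 = 79 hPa.
79^0.669 ≈ 18.600.
V ≈ 5.7 × 18.600 ≈ 106.0 kt.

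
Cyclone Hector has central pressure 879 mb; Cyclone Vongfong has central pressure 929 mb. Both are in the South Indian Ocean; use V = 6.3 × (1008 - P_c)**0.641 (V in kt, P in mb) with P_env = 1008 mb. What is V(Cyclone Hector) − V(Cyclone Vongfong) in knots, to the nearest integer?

38 kt

Cyclone Hector: ΔP = 129; V ≈ 6.3 × 129^0.641 ≈ 141.98 kt.
Cyclone Vongfong: ΔP = 79; V ≈ 6.3 × 79^0.641 ≈ 103.69 kt.
Difference ≈ 141.98 − 103.69 = 38.29 → 38 kt.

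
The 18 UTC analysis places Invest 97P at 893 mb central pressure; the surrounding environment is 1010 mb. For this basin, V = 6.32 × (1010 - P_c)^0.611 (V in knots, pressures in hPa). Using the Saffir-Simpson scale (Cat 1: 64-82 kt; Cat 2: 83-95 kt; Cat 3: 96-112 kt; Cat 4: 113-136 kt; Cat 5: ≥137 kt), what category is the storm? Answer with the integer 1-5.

ΔP = 1010 − 893 = 117 mb.
V ≈ 6.32 × 117^0.611 = 6.32 × 18.35 ≈ 116 kt.
116 kt falls in the Category 4 band.

4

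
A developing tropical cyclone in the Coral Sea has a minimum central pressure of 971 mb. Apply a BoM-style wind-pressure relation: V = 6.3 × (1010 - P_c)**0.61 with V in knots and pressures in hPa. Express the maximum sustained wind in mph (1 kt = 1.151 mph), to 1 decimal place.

67.8 mph

ΔP = 1010 − 971 = 39 mb.
V ≈ 6.3 × 39^0.61 = 6.3 × 9.344 ≈ 58.869 kt.
58.869 × 1.151 ≈ 67.76 mph → 67.8 mph.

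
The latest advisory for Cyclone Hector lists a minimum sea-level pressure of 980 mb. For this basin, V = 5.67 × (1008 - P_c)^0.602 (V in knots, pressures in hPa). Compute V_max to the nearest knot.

ΔP = 1008 − 980 = 28 mb.
28^0.602 ≈ 7.433.
V ≈ 5.67 × 7.433 ≈ 42.1 kt.

42 kt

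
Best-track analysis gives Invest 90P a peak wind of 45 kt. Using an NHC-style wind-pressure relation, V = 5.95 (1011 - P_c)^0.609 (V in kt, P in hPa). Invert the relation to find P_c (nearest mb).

ΔP = (V / 5.95)^(1/0.609) = (45/5.95)^1.642.
45/5.95 = 7.563; 7.563^1.642 ≈ 27.72 mb.
P_c = 1011 − 27.72 = 983.28 ≈ 983 mb.

983 mb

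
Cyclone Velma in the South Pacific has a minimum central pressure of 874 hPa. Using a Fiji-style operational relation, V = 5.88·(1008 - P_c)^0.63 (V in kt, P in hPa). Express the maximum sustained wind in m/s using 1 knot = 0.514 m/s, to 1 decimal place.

ΔP = 1008 − 874 = 134 hPa.
V ≈ 5.88 × 134^0.63 = 5.88 × 21.881 ≈ 128.663 kt.
128.663 × 0.514 ≈ 66.13 m/s → 66.1 m/s.

66.1 m/s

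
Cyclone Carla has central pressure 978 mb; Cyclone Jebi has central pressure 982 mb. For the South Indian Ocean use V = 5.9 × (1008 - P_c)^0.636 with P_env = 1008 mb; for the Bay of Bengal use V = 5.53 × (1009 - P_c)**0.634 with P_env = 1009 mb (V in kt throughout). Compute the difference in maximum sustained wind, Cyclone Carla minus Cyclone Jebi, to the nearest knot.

7 kt

Cyclone Carla: ΔP = 30; V ≈ 5.9 × 30^0.636 ≈ 51.32 kt.
Cyclone Jebi: ΔP = 27; V ≈ 5.53 × 27^0.634 ≈ 44.69 kt.
Difference ≈ 51.32 − 44.69 = 6.63 → 7 kt.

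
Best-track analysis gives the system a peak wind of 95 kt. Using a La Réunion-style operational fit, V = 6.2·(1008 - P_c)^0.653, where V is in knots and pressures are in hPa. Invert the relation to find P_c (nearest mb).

943 mb

ΔP = (V / 6.2)^(1/0.653) = (95/6.2)^1.531.
95/6.2 = 15.323; 15.323^1.531 ≈ 65.34 mb.
P_c = 1008 − 65.34 = 942.66 ≈ 943 mb.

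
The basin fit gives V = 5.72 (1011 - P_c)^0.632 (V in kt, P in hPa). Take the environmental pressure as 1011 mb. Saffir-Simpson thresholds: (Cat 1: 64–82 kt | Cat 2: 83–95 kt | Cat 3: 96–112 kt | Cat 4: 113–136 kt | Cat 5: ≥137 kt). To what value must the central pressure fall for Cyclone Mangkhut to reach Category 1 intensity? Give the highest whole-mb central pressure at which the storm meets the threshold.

965 mb

Category 1 begins at V = 64 kt.
Required ΔP = (64/5.72)^(1/0.632) = 11.189^1.582 ≈ 45.65 mb.
P_c ≤ 1011 − 45.65 = 965.35, so the highest integer P_c is 965 mb.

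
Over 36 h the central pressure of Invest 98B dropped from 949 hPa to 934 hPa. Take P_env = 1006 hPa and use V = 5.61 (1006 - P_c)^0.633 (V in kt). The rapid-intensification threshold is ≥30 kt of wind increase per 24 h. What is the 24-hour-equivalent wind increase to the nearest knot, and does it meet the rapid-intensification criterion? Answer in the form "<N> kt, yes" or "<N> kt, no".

8 kt, no

V₁: ΔP = 57, V ≈ 5.61 × 57^0.633 ≈ 72.52 kt.
V₂: ΔP = 72, V ≈ 5.61 × 72^0.633 ≈ 84.07 kt.
ΔV over 36 h = 11.55 kt → 24 h equivalent = 11.55 × 24/36 ≈ 7.70 kt.
8 kt < 30 kt ⇒ not rapid intensification.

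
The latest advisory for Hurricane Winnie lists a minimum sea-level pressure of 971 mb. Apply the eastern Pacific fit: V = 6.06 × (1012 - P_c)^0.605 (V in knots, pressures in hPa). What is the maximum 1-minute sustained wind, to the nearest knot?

57 kt

ΔP = 1012 − 971 = 41 mb.
41^0.605 ≈ 9.457.
V ≈ 6.06 × 9.457 ≈ 57.3 kt.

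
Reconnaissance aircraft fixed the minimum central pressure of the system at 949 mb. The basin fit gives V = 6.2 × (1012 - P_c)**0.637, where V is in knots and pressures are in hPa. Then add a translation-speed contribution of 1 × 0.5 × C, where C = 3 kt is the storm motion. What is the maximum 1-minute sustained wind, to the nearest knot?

ΔP = 1012 − 949 = 63 mb.
63^0.637 ≈ 14.002.
V ≈ 6.2 × 14.002 ≈ 86.8 kt.
Translation term: 1 × 0.5 × 3 = 1.5 kt.
Corrected V ≈ 88.3 kt → 88 kt.

88 kt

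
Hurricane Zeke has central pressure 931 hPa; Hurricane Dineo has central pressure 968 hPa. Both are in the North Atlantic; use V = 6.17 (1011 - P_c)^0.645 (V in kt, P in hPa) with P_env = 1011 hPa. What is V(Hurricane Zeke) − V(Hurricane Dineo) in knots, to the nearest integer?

Hurricane Zeke: ΔP = 80; V ≈ 6.17 × 80^0.645 ≈ 104.18 kt.
Hurricane Dineo: ΔP = 43; V ≈ 6.17 × 43^0.645 ≈ 69.80 kt.
Difference ≈ 104.18 − 69.80 = 34.38 → 34 kt.

34 kt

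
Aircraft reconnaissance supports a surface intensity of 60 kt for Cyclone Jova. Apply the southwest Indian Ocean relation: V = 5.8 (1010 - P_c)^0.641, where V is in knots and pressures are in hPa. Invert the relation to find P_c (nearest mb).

ΔP = (V / 5.8)^(1/0.641) = (60/5.8)^1.560.
60/5.8 = 10.345; 10.345^1.560 ≈ 38.29 mb.
P_c = 1010 − 38.29 = 971.71 ≈ 972 mb.

972 mb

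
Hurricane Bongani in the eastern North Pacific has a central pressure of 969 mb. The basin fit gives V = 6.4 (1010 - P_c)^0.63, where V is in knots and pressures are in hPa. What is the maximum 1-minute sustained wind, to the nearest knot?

ΔP = 1010 − 969 = 41 mb.
41^0.63 ≈ 10.377.
V ≈ 6.4 × 10.377 ≈ 66.4 kt.

66 kt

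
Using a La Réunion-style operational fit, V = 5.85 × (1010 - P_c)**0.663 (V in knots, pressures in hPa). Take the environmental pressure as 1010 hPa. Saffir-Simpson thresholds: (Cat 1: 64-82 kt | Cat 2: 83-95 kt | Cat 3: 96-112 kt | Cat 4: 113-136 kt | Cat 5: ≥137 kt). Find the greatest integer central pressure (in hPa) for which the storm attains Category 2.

Category 2 begins at V = 83 kt.
Required ΔP = (83/5.85)^(1/0.663) = 14.188^1.508 ≈ 54.63 hPa.
P_c ≤ 1010 − 54.63 = 955.37, so the highest integer P_c is 955 hPa.

955 hPa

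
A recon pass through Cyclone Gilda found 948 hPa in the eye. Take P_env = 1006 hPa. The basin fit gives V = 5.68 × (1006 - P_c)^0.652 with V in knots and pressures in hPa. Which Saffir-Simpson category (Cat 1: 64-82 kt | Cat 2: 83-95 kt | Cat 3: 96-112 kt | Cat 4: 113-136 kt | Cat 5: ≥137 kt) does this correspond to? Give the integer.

ΔP = 1006 − 948 = 58 hPa.
V ≈ 5.68 × 58^0.652 = 5.68 × 14.12 ≈ 80 kt.
80 kt falls in the Category 1 band.

1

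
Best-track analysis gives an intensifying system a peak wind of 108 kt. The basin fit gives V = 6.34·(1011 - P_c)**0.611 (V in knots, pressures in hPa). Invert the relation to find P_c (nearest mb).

ΔP = (V / 6.34)^(1/0.611) = (108/6.34)^1.637.
108/6.34 = 17.035; 17.035^1.637 ≈ 103.58 mb.
P_c = 1011 − 103.58 = 907.42 ≈ 907 mb.

907 mb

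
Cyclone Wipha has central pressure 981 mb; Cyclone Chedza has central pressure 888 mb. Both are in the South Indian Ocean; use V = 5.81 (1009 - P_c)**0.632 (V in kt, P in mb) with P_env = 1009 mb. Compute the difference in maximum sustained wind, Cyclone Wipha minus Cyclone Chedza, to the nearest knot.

Cyclone Wipha: ΔP = 28; V ≈ 5.81 × 28^0.632 ≈ 47.73 kt.
Cyclone Chedza: ΔP = 121; V ≈ 5.81 × 121^0.632 ≈ 120.36 kt.
Difference ≈ 47.73 − 120.36 = -72.63 → -73 kt.

-73 kt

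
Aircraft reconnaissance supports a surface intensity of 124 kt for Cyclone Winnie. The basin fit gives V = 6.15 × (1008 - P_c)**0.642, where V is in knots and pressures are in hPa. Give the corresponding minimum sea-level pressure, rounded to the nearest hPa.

ΔP = (V / 6.15)^(1/0.642) = (124/6.15)^1.558.
124/6.15 = 20.163; 20.163^1.558 ≈ 107.65 hPa.
P_c = 1008 − 107.65 = 900.35 ≈ 900 hPa.

900 hPa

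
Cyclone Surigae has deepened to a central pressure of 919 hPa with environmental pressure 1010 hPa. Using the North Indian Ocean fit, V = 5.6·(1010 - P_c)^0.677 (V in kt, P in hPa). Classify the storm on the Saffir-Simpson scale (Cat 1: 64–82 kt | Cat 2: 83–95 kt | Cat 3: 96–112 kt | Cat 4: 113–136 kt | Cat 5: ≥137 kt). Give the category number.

4

ΔP = 1010 − 919 = 91 hPa.
V ≈ 5.6 × 91^0.677 = 5.6 × 21.20 ≈ 119 kt.
119 kt falls in the Category 4 band.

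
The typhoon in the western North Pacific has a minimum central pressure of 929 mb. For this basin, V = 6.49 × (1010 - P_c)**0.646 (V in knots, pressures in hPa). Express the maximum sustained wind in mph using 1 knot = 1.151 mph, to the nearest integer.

128 mph

ΔP = 1010 − 929 = 81 mb.
V ≈ 6.49 × 81^0.646 = 6.49 × 17.095 ≈ 110.950 kt.
110.950 × 1.151 ≈ 127.70 mph → 128 mph.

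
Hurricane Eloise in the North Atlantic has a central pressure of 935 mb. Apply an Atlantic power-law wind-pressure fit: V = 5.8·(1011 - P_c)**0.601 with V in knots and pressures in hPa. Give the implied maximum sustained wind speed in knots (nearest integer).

ΔP = 1011 − 935 = 76 mb.
76^0.601 ≈ 13.501.
V ≈ 5.8 × 13.501 ≈ 78.3 kt.

78 kt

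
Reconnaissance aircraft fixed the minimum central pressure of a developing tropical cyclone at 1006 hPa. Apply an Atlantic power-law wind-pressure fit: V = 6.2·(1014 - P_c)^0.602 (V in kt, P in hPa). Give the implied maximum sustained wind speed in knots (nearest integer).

ΔP = 1014 − 1006 = 8 hPa.
8^0.602 ≈ 3.497.
V ≈ 6.2 × 3.497 ≈ 21.7 kt.

22 kt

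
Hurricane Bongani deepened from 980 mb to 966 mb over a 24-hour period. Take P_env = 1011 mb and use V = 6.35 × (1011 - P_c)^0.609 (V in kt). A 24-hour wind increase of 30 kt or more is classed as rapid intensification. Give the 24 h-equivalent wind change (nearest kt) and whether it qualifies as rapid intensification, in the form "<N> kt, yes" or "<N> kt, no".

V₁: ΔP = 31, V ≈ 6.35 × 31^0.609 ≈ 51.41 kt.
V₂: ΔP = 45, V ≈ 6.35 × 45^0.609 ≈ 64.50 kt.
ΔV over 24 h = 13.09 kt → 24 h equivalent = 13.09 × 24/24 ≈ 13.09 kt.
13 kt < 30 kt ⇒ not rapid intensification.

13 kt, no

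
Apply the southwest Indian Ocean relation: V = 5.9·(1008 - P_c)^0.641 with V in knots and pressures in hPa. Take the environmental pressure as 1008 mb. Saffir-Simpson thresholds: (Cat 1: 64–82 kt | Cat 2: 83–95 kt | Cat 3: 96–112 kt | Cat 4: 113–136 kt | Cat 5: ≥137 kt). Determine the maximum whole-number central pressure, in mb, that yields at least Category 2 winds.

946 mb

Category 2 begins at V = 83 kt.
Required ΔP = (83/5.9)^(1/0.641) = 14.068^1.560 ≈ 61.84 mb.
P_c ≤ 1008 − 61.84 = 946.16, so the highest integer P_c is 946 mb.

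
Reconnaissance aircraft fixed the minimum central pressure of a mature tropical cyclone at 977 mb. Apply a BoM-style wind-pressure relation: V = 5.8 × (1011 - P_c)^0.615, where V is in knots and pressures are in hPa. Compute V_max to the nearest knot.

ΔP = 1011 − 977 = 34 mb.
34^0.615 ≈ 8.747.
V ≈ 5.8 × 8.747 ≈ 50.7 kt.

51 kt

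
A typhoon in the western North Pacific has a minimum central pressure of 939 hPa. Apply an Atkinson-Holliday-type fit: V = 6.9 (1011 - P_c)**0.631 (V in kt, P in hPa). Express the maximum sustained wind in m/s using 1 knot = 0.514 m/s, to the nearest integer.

ΔP = 1011 − 939 = 72 hPa.
V ≈ 6.9 × 72^0.631 = 6.9 × 14.859 ≈ 102.524 kt.
102.524 × 0.514 ≈ 52.70 m/s → 53 m/s.

53 m/s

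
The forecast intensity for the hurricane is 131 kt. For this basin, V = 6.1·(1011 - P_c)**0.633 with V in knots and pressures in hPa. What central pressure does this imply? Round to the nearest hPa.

ΔP = (V / 6.1)^(1/0.633) = (131/6.1)^1.580.
131/6.1 = 21.475; 21.475^1.580 ≈ 127.11 hPa.
P_c = 1011 − 127.11 = 883.89 ≈ 884 hPa.

884 hPa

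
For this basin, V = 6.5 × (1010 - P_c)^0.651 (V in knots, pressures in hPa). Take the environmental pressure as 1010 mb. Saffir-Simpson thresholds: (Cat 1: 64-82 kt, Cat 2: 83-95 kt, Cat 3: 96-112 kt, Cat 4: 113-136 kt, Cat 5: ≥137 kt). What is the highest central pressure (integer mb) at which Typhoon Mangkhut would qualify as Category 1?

976 mb

Category 1 begins at V = 64 kt.
Required ΔP = (64/6.5)^(1/0.651) = 9.846^1.536 ≈ 33.55 mb.
P_c ≤ 1010 − 33.55 = 976.45, so the highest integer P_c is 976 mb.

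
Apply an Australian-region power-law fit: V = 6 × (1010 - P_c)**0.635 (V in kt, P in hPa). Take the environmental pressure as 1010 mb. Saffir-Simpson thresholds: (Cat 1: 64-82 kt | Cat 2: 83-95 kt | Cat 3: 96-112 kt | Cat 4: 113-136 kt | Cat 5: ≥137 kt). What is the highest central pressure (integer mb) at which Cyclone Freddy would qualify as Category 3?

Category 3 begins at V = 96 kt.
Required ΔP = (96/6)^(1/0.635) = 16.000^1.575 ≈ 78.75 mb.
P_c ≤ 1010 − 78.75 = 931.25, so the highest integer P_c is 931 mb.

931 mb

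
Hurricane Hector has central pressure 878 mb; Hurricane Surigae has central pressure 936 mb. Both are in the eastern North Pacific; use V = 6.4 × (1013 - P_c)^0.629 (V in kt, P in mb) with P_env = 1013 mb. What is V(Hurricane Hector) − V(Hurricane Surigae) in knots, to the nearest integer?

42 kt

Hurricane Hector: ΔP = 135; V ≈ 6.4 × 135^0.629 ≈ 140.01 kt.
Hurricane Surigae: ΔP = 77; V ≈ 6.4 × 77^0.629 ≈ 98.35 kt.
Difference ≈ 140.01 − 98.35 = 41.66 → 42 kt.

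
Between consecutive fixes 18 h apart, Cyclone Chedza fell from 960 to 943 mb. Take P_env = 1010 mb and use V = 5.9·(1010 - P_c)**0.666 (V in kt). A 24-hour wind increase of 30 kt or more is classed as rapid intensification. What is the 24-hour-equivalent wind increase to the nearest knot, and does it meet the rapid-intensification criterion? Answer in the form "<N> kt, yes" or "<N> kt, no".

V₁: ΔP = 50, V ≈ 5.9 × 50^0.666 ≈ 79.87 kt.
V₂: ΔP = 67, V ≈ 5.9 × 67^0.666 ≈ 97.05 kt.
ΔV over 18 h = 17.18 kt → 24 h equivalent = 17.18 × 24/18 ≈ 22.91 kt.
23 kt < 30 kt ⇒ not rapid intensification.

23 kt, no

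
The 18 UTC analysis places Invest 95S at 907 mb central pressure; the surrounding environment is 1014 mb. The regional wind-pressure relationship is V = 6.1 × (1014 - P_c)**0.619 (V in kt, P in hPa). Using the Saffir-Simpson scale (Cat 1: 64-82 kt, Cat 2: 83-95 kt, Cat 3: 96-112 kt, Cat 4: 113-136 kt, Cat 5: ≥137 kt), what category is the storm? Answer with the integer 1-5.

ΔP = 1014 − 907 = 107 mb.
V ≈ 6.1 × 107^0.619 = 6.1 × 18.04 ≈ 110 kt.
110 kt falls in the Category 3 band.

3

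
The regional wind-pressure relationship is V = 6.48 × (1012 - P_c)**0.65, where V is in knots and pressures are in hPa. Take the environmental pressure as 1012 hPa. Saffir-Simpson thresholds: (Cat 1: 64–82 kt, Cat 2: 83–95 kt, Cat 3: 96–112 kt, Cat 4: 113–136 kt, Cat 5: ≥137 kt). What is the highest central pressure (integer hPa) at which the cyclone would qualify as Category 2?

961 hPa

Category 2 begins at V = 83 kt.
Required ΔP = (83/6.48)^(1/0.65) = 12.809^1.538 ≈ 50.57 hPa.
P_c ≤ 1012 − 50.57 = 961.43, so the highest integer P_c is 961 hPa.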